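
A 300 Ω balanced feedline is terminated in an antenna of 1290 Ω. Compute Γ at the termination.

Γ = 0.623

Γ = (Z_L − Z_0)/(Z_L + Z_0) = (1290 − 300)/(1290 + 300) = 990/1590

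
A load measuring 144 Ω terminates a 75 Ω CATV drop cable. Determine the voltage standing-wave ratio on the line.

VSWR ≈ 1.92

Γ = (144 − 75)/(144 + 75) = 0.315
VSWR = (1 + 0.315)/(1 − 0.315)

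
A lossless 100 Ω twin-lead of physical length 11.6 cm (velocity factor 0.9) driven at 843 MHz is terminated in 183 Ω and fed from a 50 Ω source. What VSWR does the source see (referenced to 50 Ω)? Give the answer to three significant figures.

λ = v/f = 0.9·c / 843 MHz = 0.32 m
βl = 2π·l/λ = 2π × 0.362 = 130°
tan(βl) = -1.18
Z_in = Z_0·(Z_L + jZ_0·tanβl)/(Z_0 + jZ_L·tanβl) = 77.4 + j49.1 Ω
Γ_s = (Z_in − Z_s)/(Z_in + Z_s) = (27.4 + j49.1)/(127 + j49.1), |Γ_s| = 0.412
VSWR = (1 + |Γ_s|)/(1 − |Γ_s|)

VSWR ≈ 2.4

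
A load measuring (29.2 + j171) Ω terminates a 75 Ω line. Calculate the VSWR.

VSWR ≈ 16.2

Γ = (Z_L − Z_0)/(Z_L + Z_0) = (-45.8 + j171)/(104.2 + j171)
|Γ| = 177/200 = 0.884
VSWR = (1 + |Γ|)/(1 − |Γ|) = 1.88/0.116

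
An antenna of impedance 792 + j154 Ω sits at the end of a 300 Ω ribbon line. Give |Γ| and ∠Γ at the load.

Γ ≈ 0.467 ∠ 9.35°

Γ = (Z_L − Z_0)/(Z_L + Z_0) = (492 + j154)/(1092 + j154)
|Γ| = 516/1100 = 0.467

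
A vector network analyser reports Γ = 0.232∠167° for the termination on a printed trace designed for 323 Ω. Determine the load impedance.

Z_L ≈ 203 + j22.4 Ω

Z_L = Z_0·(1 + Γ)/(1 − Γ) = 323·(0.774 + j0.0522)/(1.23 − j0.0522)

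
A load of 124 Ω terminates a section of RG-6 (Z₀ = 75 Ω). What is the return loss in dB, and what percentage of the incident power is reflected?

Γ = (124 − 75)/(124 + 75) = 0.246
RL = −20·log₁₀(0.246) = 12.2 dB
P_refl/P_inc = |Γ|² = 0.0606

RL ≈ 12.2 dB; 6.06% of incident power reflected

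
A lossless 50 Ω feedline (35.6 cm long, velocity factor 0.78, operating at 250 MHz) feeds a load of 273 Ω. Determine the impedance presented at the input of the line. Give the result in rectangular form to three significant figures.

λ = v/f = 0.78·c / 250 MHz = 0.936 m
βl = 2π·l/λ = 2π × 0.38 = 137°
tan(βl) = tan(137°) = -0.935
Z_in = Z_0·(Z_L + jZ_0·tanβl)/(Z_0 + jZ_L·tanβl)
     = 50·(273 − j46.8)/(50 − j255)

Z_in ≈ 18.9 + j49.8 Ω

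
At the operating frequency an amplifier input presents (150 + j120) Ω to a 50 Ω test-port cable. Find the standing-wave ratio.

VSWR ≈ 5.06

Γ = (Z_L − Z_0)/(Z_L + Z_0) = (100 + j120)/(200 + j120)
|Γ| = 156/233 = 0.67
VSWR = (1 + |Γ|)/(1 − |Γ|) = 1.67/0.33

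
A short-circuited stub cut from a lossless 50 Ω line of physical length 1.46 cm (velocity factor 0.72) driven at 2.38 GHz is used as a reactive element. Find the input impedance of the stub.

λ = v/f = 0.72·c / 2.38 GHz = 0.0908 m
βl = 2π·l/λ = 2π × 0.161 = 57.9°
tan(βl) = 1.59
For a short-circuited stub, Z_in = jZ_0·tan(βl)

Z_in ≈ +j79.7 Ω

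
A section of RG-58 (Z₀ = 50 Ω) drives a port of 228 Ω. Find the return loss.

Γ = (228 − 50)/(228 + 50) = 0.64
RL = −20·log₁₀|Γ| = −20·log₁₀(0.64)

RL ≈ 3.87 dB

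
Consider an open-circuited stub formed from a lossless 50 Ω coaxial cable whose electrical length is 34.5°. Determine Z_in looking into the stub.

Z_in ≈ −j72.8 Ω

tan(βl) = 0.687
For an open-circuited stub, Z_in = −jZ_0·cot(βl) = −jZ_0/tan(βl)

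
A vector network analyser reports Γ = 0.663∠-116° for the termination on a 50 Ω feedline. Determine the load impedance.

Z_L ≈ 13.9 − j29.5 Ω

Z_L = Z_0·(1 + Γ)/(1 − Γ) = 50·(0.709 − j0.596)/(1.29 + j0.596)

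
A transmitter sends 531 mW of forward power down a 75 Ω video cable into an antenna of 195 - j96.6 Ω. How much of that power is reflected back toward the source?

|Γ| = |(120 − j96.6)/(270 − j96.6)| = 0.537
|Γ|² = 0.289
P_refl = |Γ|²·P_inc = 153 mW, P_del = (1 − |Γ|²)·P_inc = 378 mW

P_reflected ≈ 153 mW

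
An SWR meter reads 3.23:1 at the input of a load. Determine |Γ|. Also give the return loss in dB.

|Γ| = (S − 1)/(S + 1) = (3.23 − 1)/(3.23 + 1) = 2.23/4.23
RL = −20·log₁₀|Γ| = −20·log₁₀(0.527)

|Γ| ≈ 0.527; return loss ≈ 5.56 dB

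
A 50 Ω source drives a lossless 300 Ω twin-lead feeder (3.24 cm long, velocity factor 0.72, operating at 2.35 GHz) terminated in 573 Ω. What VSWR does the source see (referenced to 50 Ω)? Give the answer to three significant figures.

VSWR ≈ 6.21

λ = v/f = 0.72·c / 2.35 GHz = 0.0919 m
βl = 2π·l/λ = 2π × 0.352 = 127°
tan(βl) = -1.33
Z_in = Z_0·(Z_L + jZ_0·tanβl)/(Z_0 + jZ_L·tanβl) = 213 + j142 Ω
Γ_s = (Z_in − Z_s)/(Z_in + Z_s) = (163 + j142)/(263 + j142), |Γ_s| = 0.723
VSWR = (1 + |Γ_s|)/(1 − |Γ_s|)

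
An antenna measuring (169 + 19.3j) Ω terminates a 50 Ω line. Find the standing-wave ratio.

VSWR ≈ 3.43

Γ = (Z_L − Z_0)/(Z_L + Z_0) = (119 + j19.3)/(219 + j19.3)
|Γ| = 121/220 = 0.548
VSWR = (1 + |Γ|)/(1 − |Γ|) = 1.55/0.452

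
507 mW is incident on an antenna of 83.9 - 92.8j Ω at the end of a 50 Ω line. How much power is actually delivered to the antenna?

|Γ| = |(33.9 − j92.8)/(133.9 − j92.8)| = 0.606
|Γ|² = 0.368
P_refl = |Γ|²·P_inc = 186 mW, P_del = (1 − |Γ|²)·P_inc = 321 mW

P_delivered ≈ 321 mW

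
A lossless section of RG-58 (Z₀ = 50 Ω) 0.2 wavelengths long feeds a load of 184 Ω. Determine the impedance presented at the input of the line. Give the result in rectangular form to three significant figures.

βl = 2π × 0.2 = 72°
tan(βl) = tan(72°) = 3.08
Z_in = Z_0·(Z_L + jZ_0·tanβl)/(Z_0 + jZ_L·tanβl)
     = 50·(184 + j154)/(50 + j566)

Z_in ≈ 14.9 − j14.9 Ω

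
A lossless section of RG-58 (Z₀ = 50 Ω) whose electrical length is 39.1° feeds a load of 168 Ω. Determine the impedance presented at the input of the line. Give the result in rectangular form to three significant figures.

Z_in ≈ 33 − j49.4 Ω

tan(βl) = tan(39.1°) = 0.813
Z_in = Z_0·(Z_L + jZ_0·tanβl)/(Z_0 + jZ_L·tanβl)
     = 50·(168 + j40.6)/(50 + j137)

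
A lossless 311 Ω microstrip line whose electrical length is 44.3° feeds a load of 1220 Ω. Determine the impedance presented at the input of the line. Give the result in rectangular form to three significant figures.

Z_in ≈ 152 − j279 Ω

tan(βl) = tan(44.3°) = 0.976
Z_in = Z_0·(Z_L + jZ_0·tanβl)/(Z_0 + jZ_L·tanβl)
     = 311·(1220 + j303)/(311 + j1190)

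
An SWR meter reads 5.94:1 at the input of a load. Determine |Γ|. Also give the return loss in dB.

|Γ| ≈ 0.712; return loss ≈ 2.95 dB

|Γ| = (S − 1)/(S + 1) = (5.94 − 1)/(5.94 + 1) = 4.94/6.94
RL = −20·log₁₀|Γ| = −20·log₁₀(0.712)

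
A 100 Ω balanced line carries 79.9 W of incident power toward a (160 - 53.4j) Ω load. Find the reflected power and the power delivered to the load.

|Γ| = |(60 − j53.4)/(260 − j53.4)| = 0.303
|Γ|² = 0.0916
P_refl = |Γ|²·P_inc = 7.32 W, P_del = (1 − |Γ|²)·P_inc = 72.6 W

P_reflected ≈ 7.32 W; P_delivered ≈ 72.6 W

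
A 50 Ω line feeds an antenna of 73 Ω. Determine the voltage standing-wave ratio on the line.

Γ = (73 − 50)/(73 + 50) = 0.187
VSWR = (1 + 0.187)/(1 − 0.187)

VSWR ≈ 1.46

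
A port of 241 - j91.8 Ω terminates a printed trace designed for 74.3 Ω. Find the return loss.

RL ≈ 4.74 dB

Γ = (166.7 − j91.8)/(315.3 − j91.8), |Γ| = 0.58
RL = −20·log₁₀|Γ| = −20·log₁₀(0.58)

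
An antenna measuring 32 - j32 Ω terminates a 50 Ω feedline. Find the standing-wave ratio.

VSWR ≈ 2.43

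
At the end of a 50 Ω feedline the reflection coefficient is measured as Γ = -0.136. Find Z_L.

Z_L = Z_0·(1 + Γ)/(1 − Γ) = 50·(0.864)/(1.14)

Z_L ≈ 38 Ω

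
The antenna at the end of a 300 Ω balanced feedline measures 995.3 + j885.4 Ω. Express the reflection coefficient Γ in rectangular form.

Γ ≈ 0.684 + j0.216

Γ = (Z_L − Z_0)/(Z_L + Z_0) = (695.3 + j885.4)/(1295 + j885.4)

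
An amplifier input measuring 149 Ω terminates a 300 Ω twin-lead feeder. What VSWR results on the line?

Γ = (149 − 300)/(149 + 300) = -0.336
VSWR = (1 + 0.336)/(1 − 0.336)

VSWR ≈ 2.01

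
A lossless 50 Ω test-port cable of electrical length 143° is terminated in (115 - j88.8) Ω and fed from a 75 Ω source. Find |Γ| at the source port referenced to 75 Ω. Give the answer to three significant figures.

|Γ| ≈ 0.517

tan(βl) = -0.754
Z_in = Z_0·(Z_L + jZ_0·tanβl)/(Z_0 + jZ_L·tanβl) = 57.8 + j77.6 Ω
Γ_s = (Z_in − Z_s)/(Z_in + Z_s) = (-17.2 + j77.6)/(133 + j77.6), |Γ_s| = 0.517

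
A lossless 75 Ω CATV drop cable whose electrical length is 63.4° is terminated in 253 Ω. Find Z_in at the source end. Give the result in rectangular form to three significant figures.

tan(βl) = tan(63.4°) = 2
Z_in = Z_0·(Z_L + jZ_0·tanβl)/(Z_0 + jZ_L·tanβl)
     = 75·(253 + j150)/(75 + j505)

Z_in ≈ 27.2 − j33.5 Ω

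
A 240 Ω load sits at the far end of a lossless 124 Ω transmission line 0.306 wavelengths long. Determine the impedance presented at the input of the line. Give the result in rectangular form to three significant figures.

Z_in ≈ 70.2 + j32.2 Ω

βl = 2π × 0.306 = 110°
tan(βl) = tan(110°) = -2.72
Z_in = Z_0·(Z_L + jZ_0·tanβl)/(Z_0 + jZ_L·tanβl)
     = 124·(240 − j338)/(124 − j654)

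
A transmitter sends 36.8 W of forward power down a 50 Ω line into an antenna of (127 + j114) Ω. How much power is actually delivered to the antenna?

|Γ| = |(77 + j114)/(177 + j114)| = 0.653
|Γ|² = 0.427
P_refl = |Γ|²·P_inc = 15.7 W, P_del = (1 − |Γ|²)·P_inc = 21.1 W

P_delivered ≈ 21.1 W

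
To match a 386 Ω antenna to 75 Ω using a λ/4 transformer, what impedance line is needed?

Z_qwt ≈ 170 Ω

Z_qwt = √(Z_0·R_L) = √(75 × 386) = √28950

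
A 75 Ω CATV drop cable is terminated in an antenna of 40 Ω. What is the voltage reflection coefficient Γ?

Γ = (Z_L − Z_0)/(Z_L + Z_0) = (40 − 75)/(40 + 75) = -35/115

Γ = -0.304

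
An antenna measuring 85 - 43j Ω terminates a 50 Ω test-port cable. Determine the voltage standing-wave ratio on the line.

VSWR ≈ 2.29

Γ = (Z_L − Z_0)/(Z_L + Z_0) = (35 − j43)/(135 − j43)
|Γ| = 55.4/142 = 0.391
VSWR = (1 + |Γ|)/(1 − |Γ|) = 1.39/0.609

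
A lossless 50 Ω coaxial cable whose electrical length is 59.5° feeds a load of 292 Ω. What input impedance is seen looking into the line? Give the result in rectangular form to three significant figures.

tan(βl) = tan(59.5°) = 1.7
Z_in = Z_0·(Z_L + jZ_0·tanβl)/(Z_0 + jZ_L·tanβl)
     = 50·(292 + j84.9)/(50 + j496)

Z_in ≈ 11.4 − j28.3 Ω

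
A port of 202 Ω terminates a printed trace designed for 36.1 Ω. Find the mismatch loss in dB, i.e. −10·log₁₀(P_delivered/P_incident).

mismatch loss ≈ 2.89 dB

Γ = (202 − 36.1)/(202 + 36.1) = 0.697
|Γ|² = 0.485, so P_del/P_inc = 1 − |Γ|² = 0.515
ML = −10·log₁₀(1 − |Γ|²)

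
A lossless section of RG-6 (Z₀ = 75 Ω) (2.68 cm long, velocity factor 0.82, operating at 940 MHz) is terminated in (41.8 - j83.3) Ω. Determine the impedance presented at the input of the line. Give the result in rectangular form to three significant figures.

λ = v/f = 0.82·c / 940 MHz = 0.262 m
βl = 2π·l/λ = 2π × 0.102 = 36.9°
tan(βl) = tan(36.9°) = 0.75
Z_in = Z_0·(Z_L + jZ_0·tanβl)/(Z_0 + jZ_L·tanβl)
     = 75·(41.8 − j27.1)/(137 + j31.3)

Z_in ≈ 18.5 − j19 Ω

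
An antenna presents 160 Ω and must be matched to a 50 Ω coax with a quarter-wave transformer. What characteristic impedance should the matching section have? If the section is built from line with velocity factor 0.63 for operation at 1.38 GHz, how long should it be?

Z_qwt ≈ 89.4 Ω; length ≈ 3.42 cm

Z_qwt = √(Z_0·R_L) = √(50 × 160) = √8000
λ = 0.63·c/f = 0.137 m, so l = λ/4 = 0.0342 m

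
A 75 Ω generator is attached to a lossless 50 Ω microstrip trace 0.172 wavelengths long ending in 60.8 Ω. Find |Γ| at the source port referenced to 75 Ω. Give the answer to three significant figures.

βl = 2π × 0.172 = 61.9°
tan(βl) = 1.87
Z_in = Z_0·(Z_L + jZ_0·tanβl)/(Z_0 + jZ_L·tanβl) = 44.3 − j7.24 Ω
Γ_s = (Z_in − Z_s)/(Z_in + Z_s) = (-30.7 − j7.24)/(119 − j7.24), |Γ_s| = 0.264

|Γ| ≈ 0.264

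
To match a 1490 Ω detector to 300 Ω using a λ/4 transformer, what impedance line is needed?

Z_qwt ≈ 669 Ω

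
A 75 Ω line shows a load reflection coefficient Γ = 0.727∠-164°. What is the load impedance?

Z_L = Z_0·(1 + Γ)/(1 − Γ) = 75·(0.301 − j0.2)/(1.7 + j0.2)

Z_L ≈ 12.1 − j10.3 Ω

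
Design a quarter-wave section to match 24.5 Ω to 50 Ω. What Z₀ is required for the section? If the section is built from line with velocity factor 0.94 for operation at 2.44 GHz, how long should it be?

Z_qwt ≈ 35 Ω; length ≈ 2.89 cm

Z_qwt = √(Z_0·R_L) = √(50 × 24.5) = √1225
λ = 0.94·c/f = 0.116 m, so l = λ/4 = 0.0289 m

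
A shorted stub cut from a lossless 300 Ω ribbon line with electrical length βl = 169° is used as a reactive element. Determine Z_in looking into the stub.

tan(βl) = -0.194
For a shorted stub, Z_in = jZ_0·tan(βl)

Z_in ≈ −j58.3 Ω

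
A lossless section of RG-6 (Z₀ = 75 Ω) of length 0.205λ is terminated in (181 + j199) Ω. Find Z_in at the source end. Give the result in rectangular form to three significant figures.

βl = 2π × 0.205 = 73.8°
tan(βl) = tan(73.8°) = 3.44
Z_in = Z_0·(Z_L + jZ_0·tanβl)/(Z_0 + jZ_L·tanβl)
     = 75·(181 + j457)/(-610 + j623)

Z_in ≈ 17.2 − j38.6 Ω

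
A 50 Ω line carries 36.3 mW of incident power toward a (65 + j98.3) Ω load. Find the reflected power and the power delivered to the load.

P_reflected ≈ 15.7 mW; P_delivered ≈ 20.6 mW

|Γ| = |(15 + j98.3)/(115 + j98.3)| = 0.657
|Γ|² = 0.432
P_refl = |Γ|²·P_inc = 15.7 mW, P_del = (1 − |Γ|²)·P_inc = 20.6 mW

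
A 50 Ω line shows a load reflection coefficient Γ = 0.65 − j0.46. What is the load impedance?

Z_L ≈ 54.8 − j138 Ω

Z_L = Z_0·(1 + Γ)/(1 − Γ) = 50·(1.65 − j0.46)/(0.35 + j0.46)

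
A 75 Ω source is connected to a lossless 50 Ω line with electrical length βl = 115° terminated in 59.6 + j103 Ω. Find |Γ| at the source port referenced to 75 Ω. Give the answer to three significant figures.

tan(βl) = -2.14
Z_in = Z_0·(Z_L + jZ_0·tanβl)/(Z_0 + jZ_L·tanβl) = 9.3 + j3.61 Ω
Γ_s = (Z_in − Z_s)/(Z_in + Z_s) = (-65.7 + j3.61)/(84.3 + j3.61), |Γ_s| = 0.78

|Γ| ≈ 0.78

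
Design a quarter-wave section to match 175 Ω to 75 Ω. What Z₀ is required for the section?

Z_qwt ≈ 115 Ω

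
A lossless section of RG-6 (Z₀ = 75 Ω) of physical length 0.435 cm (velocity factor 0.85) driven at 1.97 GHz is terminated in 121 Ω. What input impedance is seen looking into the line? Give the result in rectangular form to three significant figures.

λ = v/f = 0.85·c / 1.97 GHz = 0.129 m
βl = 2π·l/λ = 2π × 0.0336 = 12.1°
tan(βl) = tan(12.1°) = 0.214
Z_in = Z_0·(Z_L + jZ_0·tanβl)/(Z_0 + jZ_L·tanβl)
     = 75·(121 + j16.1)/(75 + j25.9)

Z_in ≈ 113 − j23 Ω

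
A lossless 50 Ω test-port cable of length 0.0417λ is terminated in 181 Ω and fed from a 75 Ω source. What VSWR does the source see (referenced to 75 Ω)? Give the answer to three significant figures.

VSWR ≈ 2.64

βl = 2π × 0.0417 = 15°
tan(βl) = 0.268
Z_in = Z_0·(Z_L + jZ_0·tanβl)/(Z_0 + jZ_L·tanβl) = 99.9 − j83.6 Ω
Γ_s = (Z_in − Z_s)/(Z_in + Z_s) = (24.9 − j83.6)/(175 − j83.6), |Γ_s| = 0.45
VSWR = (1 + |Γ_s|)/(1 − |Γ_s|)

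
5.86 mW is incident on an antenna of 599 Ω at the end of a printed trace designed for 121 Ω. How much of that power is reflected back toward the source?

Γ = (599 − 121)/(599 + 121) = 0.664
|Γ|² = 0.441
P_refl = |Γ|²·P_inc = 2.58 mW, P_del = (1 − |Γ|²)·P_inc = 3.28 mW

P_reflected ≈ 2.58 mW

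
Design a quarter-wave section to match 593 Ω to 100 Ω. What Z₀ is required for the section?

Z_qwt = √(Z_0·R_L) = √(100 × 593) = √59300

Z_qwt ≈ 244 Ω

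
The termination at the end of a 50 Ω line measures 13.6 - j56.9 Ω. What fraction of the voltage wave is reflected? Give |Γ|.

Γ = (Z_L − Z_0)/(Z_L + Z_0) = (-36.4 − j56.9)/(63.6 − j56.9)
|Γ| = 67.5/85.3

|Γ| ≈ 0.792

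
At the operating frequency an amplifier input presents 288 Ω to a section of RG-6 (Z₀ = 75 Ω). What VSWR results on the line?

VSWR ≈ 3.84

Γ = (288 − 75)/(288 + 75) = 0.587
VSWR = (1 + 0.587)/(1 − 0.587)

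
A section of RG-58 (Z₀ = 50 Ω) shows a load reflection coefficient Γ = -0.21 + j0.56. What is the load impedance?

Z_L ≈ 18.1 + j31.5 Ω

Z_L = Z_0·(1 + Γ)/(1 − Γ) = 50·(0.79 + j0.56)/(1.21 − j0.56)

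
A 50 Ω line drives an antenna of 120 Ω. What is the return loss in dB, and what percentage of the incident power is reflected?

Γ = (120 − 50)/(120 + 50) = 0.412
RL = −20·log₁₀(0.412) = 7.71 dB
P_refl/P_inc = |Γ|² = 0.17

RL ≈ 7.71 dB; 17% of incident power reflected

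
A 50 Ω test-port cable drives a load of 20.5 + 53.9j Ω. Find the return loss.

Γ = (-29.5 + j53.9)/(70.5 + j53.9), |Γ| = 0.692
RL = −20·log₁₀|Γ| = −20·log₁₀(0.692)

RL ≈ 3.19 dB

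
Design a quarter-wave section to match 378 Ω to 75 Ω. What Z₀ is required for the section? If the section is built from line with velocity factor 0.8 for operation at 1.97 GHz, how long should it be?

Z_qwt ≈ 168 Ω; length ≈ 3.05 cm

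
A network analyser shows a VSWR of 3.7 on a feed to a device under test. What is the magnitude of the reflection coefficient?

|Γ| ≈ 0.574

|Γ| = (S − 1)/(S + 1) = (3.7 − 1)/(3.7 + 1) = 2.7/4.7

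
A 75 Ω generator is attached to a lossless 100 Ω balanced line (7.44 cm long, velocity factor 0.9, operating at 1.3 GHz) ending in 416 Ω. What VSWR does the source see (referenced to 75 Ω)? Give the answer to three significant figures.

VSWR ≈ 4.1

λ = v/f = 0.9·c / 1.3 GHz = 0.208 m
βl = 2π·l/λ = 2π × 0.358 = 129°
tan(βl) = -1.24
Z_in = Z_0·(Z_L + jZ_0·tanβl)/(Z_0 + jZ_L·tanβl) = 38.3 + j73.4 Ω
Γ_s = (Z_in − Z_s)/(Z_in + Z_s) = (-36.7 + j73.4)/(113 + j73.4), |Γ_s| = 0.608
VSWR = (1 + |Γ_s|)/(1 − |Γ_s|)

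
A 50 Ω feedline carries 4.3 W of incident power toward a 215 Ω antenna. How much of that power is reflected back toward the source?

P_reflected ≈ 1.67 W

Γ = (215 − 50)/(215 + 50) = 0.623
|Γ|² = 0.388
P_refl = |Γ|²·P_inc = 1.67 W, P_del = (1 − |Γ|²)·P_inc = 2.63 W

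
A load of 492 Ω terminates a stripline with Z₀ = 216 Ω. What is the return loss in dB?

Γ = (492 − 216)/(492 + 216) = 0.39
RL = −20·log₁₀|Γ| = −20·log₁₀(0.39)

RL ≈ 8.18 dB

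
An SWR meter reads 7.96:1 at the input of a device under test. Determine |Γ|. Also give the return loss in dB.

|Γ| = (S − 1)/(S + 1) = (7.96 − 1)/(7.96 + 1) = 6.96/8.96
RL = −20·log₁₀|Γ| = −20·log₁₀(0.777)

|Γ| ≈ 0.777; return loss ≈ 2.19 dB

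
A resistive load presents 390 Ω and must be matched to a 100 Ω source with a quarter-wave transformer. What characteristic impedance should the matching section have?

Z_qwt = √(Z_0·R_L) = √(100 × 390) = √39000

Z_qwt ≈ 197 Ω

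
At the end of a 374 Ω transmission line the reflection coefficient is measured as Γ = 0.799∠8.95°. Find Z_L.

Z_L ≈ 2260 + j1550 Ω

Z_L = Z_0·(1 + Γ)/(1 − Γ) = 374·(1.79 + j0.124)/(0.211 − j0.124)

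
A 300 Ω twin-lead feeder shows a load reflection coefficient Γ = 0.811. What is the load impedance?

Z_L = Z_0·(1 + Γ)/(1 − Γ) = 300·(1.81)/(0.189)

Z_L ≈ 2870 Ω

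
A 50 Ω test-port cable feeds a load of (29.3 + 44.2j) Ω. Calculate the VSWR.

VSWR ≈ 3.33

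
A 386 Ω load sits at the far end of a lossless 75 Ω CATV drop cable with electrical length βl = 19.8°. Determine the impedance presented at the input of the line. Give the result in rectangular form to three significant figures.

tan(βl) = tan(19.8°) = 0.36
Z_in = Z_0·(Z_L + jZ_0·tanβl)/(Z_0 + jZ_L·tanβl)
     = 75·(386 + j27)/(75 + j139)

Z_in ≈ 98.4 − j155 Ω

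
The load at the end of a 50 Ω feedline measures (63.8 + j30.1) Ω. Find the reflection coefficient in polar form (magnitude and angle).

Γ = (Z_L − Z_0)/(Z_L + Z_0) = (13.8 + j30.1)/(113.8 + j30.1)
|Γ| = 33.1/118 = 0.281

Γ ≈ 0.281 ∠ 50.6°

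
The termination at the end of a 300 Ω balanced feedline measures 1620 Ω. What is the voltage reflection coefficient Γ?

Γ = (Z_L − Z_0)/(Z_L + Z_0) = (1620 − 300)/(1620 + 300) = 1320/1920

Γ = 0.688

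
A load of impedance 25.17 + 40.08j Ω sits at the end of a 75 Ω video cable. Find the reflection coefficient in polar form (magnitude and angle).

Γ = (Z_L − Z_0)/(Z_L + Z_0) = (-49.83 + j40.08)/(100.2 + j40.08)
|Γ| = 63.9/108 = 0.593

Γ ≈ 0.593 ∠ 119°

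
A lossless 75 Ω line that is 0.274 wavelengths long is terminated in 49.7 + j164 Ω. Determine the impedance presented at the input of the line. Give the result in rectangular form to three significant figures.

βl = 2π × 0.274 = 98.6°
tan(βl) = tan(98.6°) = -6.58
Z_in = Z_0·(Z_L + jZ_0·tanβl)/(Z_0 + jZ_L·tanβl)
     = 75·(49.7 − j330)/(1150 − j327)

Z_in ≈ 8.61 − j19 Ω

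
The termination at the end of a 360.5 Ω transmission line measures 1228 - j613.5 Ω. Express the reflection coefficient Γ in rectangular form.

Γ ≈ 0.605 − j0.153

Γ = (Z_L − Z_0)/(Z_L + Z_0) = (867.5 − j613.5)/(1588 − j613.5)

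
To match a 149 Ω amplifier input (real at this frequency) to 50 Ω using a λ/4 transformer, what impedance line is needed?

Z_qwt ≈ 86.3 Ω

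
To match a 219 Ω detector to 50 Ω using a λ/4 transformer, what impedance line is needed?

Z_qwt ≈ 105 Ω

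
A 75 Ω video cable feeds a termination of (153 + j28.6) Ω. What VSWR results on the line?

Γ = (Z_L − Z_0)/(Z_L + Z_0) = (78 + j28.6)/(228 + j28.6)
|Γ| = 83.1/230 = 0.362
VSWR = (1 + |Γ|)/(1 − |Γ|) = 1.36/0.638

VSWR ≈ 2.13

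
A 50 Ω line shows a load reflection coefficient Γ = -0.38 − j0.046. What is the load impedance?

Z_L = Z_0·(1 + Γ)/(1 − Γ) = 50·(0.62 − j0.046)/(1.38 + j0.046)

Z_L ≈ 22.4 − j2.41 Ω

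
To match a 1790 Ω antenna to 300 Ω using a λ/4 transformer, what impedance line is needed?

Z_qwt ≈ 733 Ω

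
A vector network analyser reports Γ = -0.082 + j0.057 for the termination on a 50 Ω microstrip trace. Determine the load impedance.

Z_L ≈ 42.2 + j4.86 Ω

Z_L = Z_0·(1 + Γ)/(1 − Γ) = 50·(0.918 + j0.057)/(1.08 − j0.057)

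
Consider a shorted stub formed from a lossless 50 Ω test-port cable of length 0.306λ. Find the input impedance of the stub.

βl = 2π × 0.306 = 110°
tan(βl) = -2.72
For a shorted stub, Z_in = jZ_0·tan(βl)

Z_in ≈ −j136 Ω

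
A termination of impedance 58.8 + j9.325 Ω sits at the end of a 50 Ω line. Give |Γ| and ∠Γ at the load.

Γ ≈ 0.117 ∠ 41.8°

Γ = (Z_L − Z_0)/(Z_L + Z_0) = (8.8 + j9.325)/(108.8 + j9.325)
|Γ| = 12.8/109 = 0.117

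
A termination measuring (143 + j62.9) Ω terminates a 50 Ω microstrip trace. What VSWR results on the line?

VSWR ≈ 3.48

Γ = (Z_L − Z_0)/(Z_L + Z_0) = (93 + j62.9)/(193 + j62.9)
|Γ| = 112/203 = 0.553
VSWR = (1 + |Γ|)/(1 − |Γ|) = 1.55/0.447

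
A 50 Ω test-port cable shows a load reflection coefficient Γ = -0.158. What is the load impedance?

Z_L = Z_0·(1 + Γ)/(1 − Γ) = 50·(0.842)/(1.16)

Z_L ≈ 36.4 Ω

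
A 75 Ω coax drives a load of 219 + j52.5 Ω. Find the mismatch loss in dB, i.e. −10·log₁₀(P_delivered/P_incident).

Γ = (144 + j52.5)/(294 + j52.5), |Γ| = 0.513
|Γ|² = 0.263, so P_del/P_inc = 1 − |Γ|² = 0.737
ML = −10·log₁₀(1 − |Γ|²)

mismatch loss ≈ 1.33 dB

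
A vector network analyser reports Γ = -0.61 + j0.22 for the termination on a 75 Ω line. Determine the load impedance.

Z_L = Z_0·(1 + Γ)/(1 − Γ) = 75·(0.39 + j0.22)/(1.61 − j0.22)

Z_L ≈ 16.5 + j12.5 Ω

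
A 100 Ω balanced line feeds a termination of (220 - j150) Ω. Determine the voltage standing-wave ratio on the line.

Γ = (Z_L − Z_0)/(Z_L + Z_0) = (120 − j150)/(320 − j150)
|Γ| = 192/353 = 0.544
VSWR = (1 + |Γ|)/(1 − |Γ|) = 1.54/0.456

VSWR ≈ 3.38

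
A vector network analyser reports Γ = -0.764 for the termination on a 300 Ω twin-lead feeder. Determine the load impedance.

Z_L ≈ 40.1 Ω

Z_L = Z_0·(1 + Γ)/(1 − Γ) = 300·(0.236)/(1.76)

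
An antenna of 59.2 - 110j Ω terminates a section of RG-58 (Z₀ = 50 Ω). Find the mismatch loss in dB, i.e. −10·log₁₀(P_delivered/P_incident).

Γ = (9.2 − j110)/(109.2 − j110), |Γ| = 0.712
|Γ|² = 0.507, so P_del/P_inc = 1 − |Γ|² = 0.493
ML = −10·log₁₀(1 − |Γ|²)

mismatch loss ≈ 3.07 dB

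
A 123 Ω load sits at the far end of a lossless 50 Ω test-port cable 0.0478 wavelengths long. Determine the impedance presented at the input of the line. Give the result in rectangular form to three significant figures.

βl = 2π × 0.0478 = 17.2°
tan(βl) = tan(17.2°) = 0.31
Z_in = Z_0·(Z_L + jZ_0·tanβl)/(Z_0 + jZ_L·tanβl)
     = 50·(123 + j15.5)/(50 + j38.1)

Z_in ≈ 85.3 − j49.5 Ω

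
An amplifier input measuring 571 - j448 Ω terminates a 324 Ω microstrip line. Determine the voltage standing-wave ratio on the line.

VSWR ≈ 3.09

Γ = (Z_L − Z_0)/(Z_L + Z_0) = (247 − j448)/(895 − j448)
|Γ| = 512/1000 = 0.511
VSWR = (1 + |Γ|)/(1 − |Γ|) = 1.51/0.489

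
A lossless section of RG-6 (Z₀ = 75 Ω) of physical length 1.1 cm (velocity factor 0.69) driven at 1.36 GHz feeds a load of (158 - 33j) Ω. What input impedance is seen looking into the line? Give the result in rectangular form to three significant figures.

Z_in ≈ 77.2 − j62.4 Ω

λ = v/f = 0.69·c / 1.36 GHz = 0.152 m
βl = 2π·l/λ = 2π × 0.0723 = 26°
tan(βl) = tan(26°) = 0.488
Z_in = Z_0·(Z_L + jZ_0·tanβl)/(Z_0 + jZ_L·tanβl)
     = 75·(158 + j3.61)/(91.1 + j77.1)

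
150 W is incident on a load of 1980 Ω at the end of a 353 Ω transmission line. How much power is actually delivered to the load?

Γ = (1980 − 353)/(1980 + 353) = 0.697
|Γ|² = 0.486
P_refl = |Γ|²·P_inc = 73 W, P_del = (1 − |Γ|²)·P_inc = 77 W

P_delivered ≈ 77 W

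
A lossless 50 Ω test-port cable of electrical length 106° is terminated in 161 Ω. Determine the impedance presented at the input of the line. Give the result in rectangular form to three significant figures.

tan(βl) = tan(106°) = -3.49
Z_in = Z_0·(Z_L + jZ_0·tanβl)/(Z_0 + jZ_L·tanβl)
     = 50·(161 − j174)/(50 − j561)

Z_in ≈ 16.7 + j12.9 Ω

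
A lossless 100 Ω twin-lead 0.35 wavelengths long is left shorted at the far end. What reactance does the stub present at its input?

X_in ≈ -138 Ω (capacitive)

βl = 2π × 0.35 = 126°
tan(βl) = -1.38
For a shorted stub, Z_in = jZ_0·tan(βl)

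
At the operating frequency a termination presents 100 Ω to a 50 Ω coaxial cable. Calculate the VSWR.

For a purely resistive load, VSWR = R_L/Z_0 or Z_0/R_L (whichever > 1) = 100/50

VSWR ≈ 2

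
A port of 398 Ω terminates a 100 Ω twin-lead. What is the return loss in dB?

RL ≈ 4.46 dB

Γ = (398 − 100)/(398 + 100) = 0.598
RL = −20·log₁₀|Γ| = −20·log₁₀(0.598)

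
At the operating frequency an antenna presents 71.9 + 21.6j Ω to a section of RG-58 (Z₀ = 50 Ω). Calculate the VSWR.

VSWR ≈ 1.66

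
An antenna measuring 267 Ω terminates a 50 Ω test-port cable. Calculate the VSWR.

VSWR ≈ 5.34

Γ = (267 − 50)/(267 + 50) = 0.685
VSWR = (1 + 0.685)/(1 − 0.685)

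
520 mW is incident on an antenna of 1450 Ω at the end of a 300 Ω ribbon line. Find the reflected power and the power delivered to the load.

P_reflected ≈ 225 mW; P_delivered ≈ 295 mW

Γ = (1450 − 300)/(1450 + 300) = 0.657
|Γ|² = 0.432
P_refl = |Γ|²·P_inc = 225 mW, P_del = (1 − |Γ|²)·P_inc = 295 mW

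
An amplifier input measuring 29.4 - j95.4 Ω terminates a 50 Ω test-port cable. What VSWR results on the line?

Γ = (Z_L − Z_0)/(Z_L + Z_0) = (-20.6 − j95.4)/(79.4 − j95.4)
|Γ| = 97.6/124 = 0.786
VSWR = (1 + |Γ|)/(1 − |Γ|) = 1.79/0.214

VSWR ≈ 8.36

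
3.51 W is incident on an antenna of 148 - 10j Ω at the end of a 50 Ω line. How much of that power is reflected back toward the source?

P_reflected ≈ 0.867 W

|Γ| = |(98 − j10)/(198 − j10)| = 0.497
|Γ|² = 0.247
P_refl = |Γ|²·P_inc = 0.867 W, P_del = (1 − |Γ|²)·P_inc = 2.64 W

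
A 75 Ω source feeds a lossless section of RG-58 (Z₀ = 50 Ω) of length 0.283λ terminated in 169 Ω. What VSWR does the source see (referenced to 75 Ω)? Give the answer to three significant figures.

VSWR ≈ 4.96

βl = 2π × 0.283 = 102°
tan(βl) = -4.75
Z_in = Z_0·(Z_L + jZ_0·tanβl)/(Z_0 + jZ_L·tanβl) = 15.4 + j9.56 Ω
Γ_s = (Z_in − Z_s)/(Z_in + Z_s) = (-59.6 + j9.56)/(90.4 + j9.56), |Γ_s| = 0.664
VSWR = (1 + |Γ_s|)/(1 − |Γ_s|)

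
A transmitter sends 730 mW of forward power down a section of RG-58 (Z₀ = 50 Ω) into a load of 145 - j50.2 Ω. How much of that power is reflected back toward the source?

P_reflected ≈ 208 mW

|Γ| = |(95 − j50.2)/(195 − j50.2)| = 0.534
|Γ|² = 0.285
P_refl = |Γ|²·P_inc = 208 mW, P_del = (1 − |Γ|²)·P_inc = 522 mW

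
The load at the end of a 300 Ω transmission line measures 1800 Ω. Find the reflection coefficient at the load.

Γ = (Z_L − Z_0)/(Z_L + Z_0) = (1800 − 300)/(1800 + 300) = 1500/2100

Γ = 0.714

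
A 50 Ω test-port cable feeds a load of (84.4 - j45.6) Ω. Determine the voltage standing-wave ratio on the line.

VSWR ≈ 2.35

Γ = (Z_L − Z_0)/(Z_L + Z_0) = (34.4 − j45.6)/(134.4 − j45.6)
|Γ| = 57.1/142 = 0.402
VSWR = (1 + |Γ|)/(1 − |Γ|) = 1.4/0.598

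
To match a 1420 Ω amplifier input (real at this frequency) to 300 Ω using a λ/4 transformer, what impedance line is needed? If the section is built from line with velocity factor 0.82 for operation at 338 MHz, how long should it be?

Z_qwt ≈ 653 Ω; length ≈ 18.2 cm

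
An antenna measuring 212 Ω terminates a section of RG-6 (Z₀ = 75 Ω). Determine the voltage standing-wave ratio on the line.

Γ = (212 − 75)/(212 + 75) = 0.477
VSWR = (1 + 0.477)/(1 − 0.477)

VSWR ≈ 2.83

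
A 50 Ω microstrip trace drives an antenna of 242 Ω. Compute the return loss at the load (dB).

Γ = (242 − 50)/(242 + 50) = 0.658
RL = −20·log₁₀|Γ| = −20·log₁₀(0.658)

RL ≈ 3.64 dB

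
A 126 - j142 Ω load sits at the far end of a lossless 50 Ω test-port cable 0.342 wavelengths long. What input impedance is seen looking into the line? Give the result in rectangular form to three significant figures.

Z_in ≈ 16.1 + j46.6 Ω

βl = 2π × 0.342 = 123°
tan(βl) = tan(123°) = -1.53
Z_in = Z_0·(Z_L + jZ_0·tanβl)/(Z_0 + jZ_L·tanβl)
     = 50·(126 − j219)/(-168 − j193)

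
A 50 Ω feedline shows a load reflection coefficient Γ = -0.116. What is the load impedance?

Z_L = Z_0·(1 + Γ)/(1 − Γ) = 50·(0.884)/(1.12)

Z_L ≈ 39.6 Ω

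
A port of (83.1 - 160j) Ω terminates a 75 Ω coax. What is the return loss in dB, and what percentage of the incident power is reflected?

Γ = (8.1 − j160)/(158.1 − j160), |Γ| = 0.712
RL = −20·log₁₀(0.712) = 2.95 dB
P_refl/P_inc = |Γ|² = 0.507

RL ≈ 2.95 dB; 50.7% of incident power reflected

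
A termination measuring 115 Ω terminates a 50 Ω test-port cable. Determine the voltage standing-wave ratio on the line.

Γ = (115 − 50)/(115 + 50) = 0.394
VSWR = (1 + 0.394)/(1 − 0.394)

VSWR ≈ 2.3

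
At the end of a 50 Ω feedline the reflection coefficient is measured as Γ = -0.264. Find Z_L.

Z_L ≈ 29.1 Ω

Z_L = Z_0·(1 + Γ)/(1 − Γ) = 50·(0.736)/(1.26)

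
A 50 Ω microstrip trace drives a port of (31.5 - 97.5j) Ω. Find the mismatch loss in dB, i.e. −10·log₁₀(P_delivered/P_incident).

mismatch loss ≈ 4.09 dB

Γ = (-18.5 − j97.5)/(81.5 − j97.5), |Γ| = 0.781
|Γ|² = 0.61, so P_del/P_inc = 1 − |Γ|² = 0.39
ML = −10·log₁₀(1 − |Γ|²)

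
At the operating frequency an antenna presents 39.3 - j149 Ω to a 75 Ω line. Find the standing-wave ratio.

VSWR ≈ 9.86

Γ = (Z_L − Z_0)/(Z_L + Z_0) = (-35.7 − j149)/(114.3 − j149)
|Γ| = 153/188 = 0.816
VSWR = (1 + |Γ|)/(1 − |Γ|) = 1.82/0.184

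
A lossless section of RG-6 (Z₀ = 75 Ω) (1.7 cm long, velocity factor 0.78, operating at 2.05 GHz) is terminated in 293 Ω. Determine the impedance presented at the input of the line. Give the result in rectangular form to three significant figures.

λ = v/f = 0.78·c / 2.05 GHz = 0.114 m
βl = 2π·l/λ = 2π × 0.149 = 53.6°
tan(βl) = tan(53.6°) = 1.36
Z_in = Z_0·(Z_L + jZ_0·tanβl)/(Z_0 + jZ_L·tanβl)
     = 75·(293 + j102)/(75 + j398)

Z_in ≈ 28.6 − j49.9 Ω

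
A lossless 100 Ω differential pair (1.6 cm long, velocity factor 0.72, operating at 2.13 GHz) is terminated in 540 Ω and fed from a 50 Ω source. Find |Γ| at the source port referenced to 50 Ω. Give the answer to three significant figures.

λ = v/f = 0.72·c / 2.13 GHz = 0.101 m
βl = 2π·l/λ = 2π × 0.158 = 56.8°
tan(βl) = 1.53
Z_in = Z_0·(Z_L + jZ_0·tanβl)/(Z_0 + jZ_L·tanβl) = 26.1 − j62.3 Ω
Γ_s = (Z_in − Z_s)/(Z_in + Z_s) = (-23.9 − j62.3)/(76.1 − j62.3), |Γ_s| = 0.679

|Γ| ≈ 0.679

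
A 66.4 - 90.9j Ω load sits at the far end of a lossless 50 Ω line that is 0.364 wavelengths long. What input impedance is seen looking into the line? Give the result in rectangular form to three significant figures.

βl = 2π × 0.364 = 131°
tan(βl) = tan(131°) = -1.15
Z_in = Z_0·(Z_L + jZ_0·tanβl)/(Z_0 + jZ_L·tanβl)
     = 50·(66.4 − j148)/(-54.4 − j76.3)

Z_in ≈ 43.9 + j74.8 Ω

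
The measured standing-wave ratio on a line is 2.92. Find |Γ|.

|Γ| = (S − 1)/(S + 1) = (2.92 − 1)/(2.92 + 1) = 1.92/3.92

|Γ| ≈ 0.49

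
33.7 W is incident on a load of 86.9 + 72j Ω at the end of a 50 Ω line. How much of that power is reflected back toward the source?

P_reflected ≈ 9.22 W

|Γ| = |(36.9 + j72)/(136.9 + j72)| = 0.523
|Γ|² = 0.274
P_refl = |Γ|²·P_inc = 9.22 W, P_del = (1 − |Γ|²)·P_inc = 24.5 W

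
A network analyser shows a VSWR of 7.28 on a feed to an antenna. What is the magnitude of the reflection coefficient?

|Γ| ≈ 0.758

|Γ| = (S − 1)/(S + 1) = (7.28 − 1)/(7.28 + 1) = 6.28/8.28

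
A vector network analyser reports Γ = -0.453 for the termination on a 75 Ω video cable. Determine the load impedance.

Z_L ≈ 28.2 Ω

Z_L = Z_0·(1 + Γ)/(1 − Γ) = 75·(0.547)/(1.45)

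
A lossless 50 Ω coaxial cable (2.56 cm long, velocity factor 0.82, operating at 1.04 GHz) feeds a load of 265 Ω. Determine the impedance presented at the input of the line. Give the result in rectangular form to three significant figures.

λ = v/f = 0.82·c / 1.04 GHz = 0.237 m
βl = 2π·l/λ = 2π × 0.108 = 39°
tan(βl) = tan(39°) = 0.809
Z_in = Z_0·(Z_L + jZ_0·tanβl)/(Z_0 + jZ_L·tanβl)
     = 50·(265 + j40.4)/(50 + j214)

Z_in ≈ 22.6 − j56.5 Ω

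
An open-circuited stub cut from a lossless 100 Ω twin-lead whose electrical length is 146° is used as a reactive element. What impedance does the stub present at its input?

tan(βl) = -0.675
For an open-circuited stub, Z_in = −jZ_0·cot(βl) = −jZ_0/tan(βl)

Z_in ≈ +j148 Ω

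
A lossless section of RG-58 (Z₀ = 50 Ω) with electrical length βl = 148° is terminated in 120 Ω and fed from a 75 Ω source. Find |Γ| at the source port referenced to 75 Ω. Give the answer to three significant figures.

tan(βl) = -0.625
Z_in = Z_0·(Z_L + jZ_0·tanβl)/(Z_0 + jZ_L·tanβl) = 51.4 + j45.8 Ω
Γ_s = (Z_in − Z_s)/(Z_in + Z_s) = (-23.6 + j45.8)/(126 + j45.8), |Γ_s| = 0.383

|Γ| ≈ 0.383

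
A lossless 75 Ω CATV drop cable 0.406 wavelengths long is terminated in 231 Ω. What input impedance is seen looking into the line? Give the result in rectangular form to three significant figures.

Z_in ≈ 63.6 + j81.1 Ω

βl = 2π × 0.406 = 146°
tan(βl) = tan(146°) = -0.67
Z_in = Z_0·(Z_L + jZ_0·tanβl)/(Z_0 + jZ_L·tanβl)
     = 75·(231 − j50.3)/(75 − j155)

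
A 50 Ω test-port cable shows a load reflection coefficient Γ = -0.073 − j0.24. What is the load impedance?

Z_L = Z_0·(1 + Γ)/(1 − Γ) = 50·(0.927 − j0.24)/(1.07 + j0.24)

Z_L ≈ 38.8 − j19.9 Ω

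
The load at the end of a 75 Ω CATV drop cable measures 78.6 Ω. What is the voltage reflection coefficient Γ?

Γ = (Z_L − Z_0)/(Z_L + Z_0) = (78.6 − 75)/(78.6 + 75) = 3.6/153.6

Γ = 0.0234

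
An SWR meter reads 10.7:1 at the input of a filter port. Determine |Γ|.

|Γ| = (S − 1)/(S + 1) = (10.7 − 1)/(10.7 + 1) = 9.7/11.7

|Γ| ≈ 0.829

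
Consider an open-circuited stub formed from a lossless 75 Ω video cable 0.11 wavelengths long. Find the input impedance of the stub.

βl = 2π × 0.11 = 39.6°
tan(βl) = 0.827
For an open-circuited stub, Z_in = −jZ_0·cot(βl) = −jZ_0/tan(βl)

Z_in ≈ −j90.7 Ω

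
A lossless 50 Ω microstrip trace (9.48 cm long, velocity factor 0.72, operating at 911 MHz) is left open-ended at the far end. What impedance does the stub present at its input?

λ = v/f = 0.72·c / 911 MHz = 0.237 m
βl = 2π·l/λ = 2π × 0.4 = 144°
tan(βl) = -0.728
For an open-ended stub, Z_in = −jZ_0·cot(βl) = −jZ_0/tan(βl)

Z_in ≈ +j68.7 Ω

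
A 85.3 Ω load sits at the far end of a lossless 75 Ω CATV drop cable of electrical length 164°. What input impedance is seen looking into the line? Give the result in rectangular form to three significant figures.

Z_in ≈ 83.4 + j5.71 Ω

tan(βl) = tan(164°) = -0.287
Z_in = Z_0·(Z_L + jZ_0·tanβl)/(Z_0 + jZ_L·tanβl)
     = 75·(85.3 − j21.5)/(75 − j24.5)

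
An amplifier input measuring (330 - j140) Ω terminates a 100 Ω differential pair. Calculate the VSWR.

Γ = (Z_L − Z_0)/(Z_L + Z_0) = (230 − j140)/(430 − j140)
|Γ| = 269/452 = 0.595
VSWR = (1 + |Γ|)/(1 − |Γ|) = 1.6/0.405

VSWR ≈ 3.94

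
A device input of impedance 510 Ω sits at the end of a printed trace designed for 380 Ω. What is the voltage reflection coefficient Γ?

Γ = (Z_L − Z_0)/(Z_L + Z_0) = (510 − 380)/(510 + 380) = 130/890

Γ = 0.146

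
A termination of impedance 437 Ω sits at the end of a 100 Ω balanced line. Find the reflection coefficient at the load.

Γ = 0.628

Γ = (Z_L − Z_0)/(Z_L + Z_0) = (437 − 100)/(437 + 100) = 337/537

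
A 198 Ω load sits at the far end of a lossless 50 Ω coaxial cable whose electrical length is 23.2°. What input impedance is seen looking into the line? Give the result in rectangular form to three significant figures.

Z_in ≈ 60.4 − j81.1 Ω

tan(βl) = tan(23.2°) = 0.429
Z_in = Z_0·(Z_L + jZ_0·tanβl)/(Z_0 + jZ_L·tanβl)
     = 50·(198 + j21.4)/(50 + j84.9)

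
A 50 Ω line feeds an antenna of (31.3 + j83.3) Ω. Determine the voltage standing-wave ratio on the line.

VSWR ≈ 6.5

Γ = (Z_L − Z_0)/(Z_L + Z_0) = (-18.7 + j83.3)/(81.3 + j83.3)
|Γ| = 85.4/116 = 0.733
VSWR = (1 + |Γ|)/(1 − |Γ|) = 1.73/0.267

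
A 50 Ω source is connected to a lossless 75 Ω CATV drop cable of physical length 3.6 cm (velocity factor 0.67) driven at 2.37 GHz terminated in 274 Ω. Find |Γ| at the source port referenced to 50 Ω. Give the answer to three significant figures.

|Γ| ≈ 0.659

λ = v/f = 0.67·c / 2.37 GHz = 0.0848 m
βl = 2π·l/λ = 2π × 0.424 = 153°
tan(βl) = -0.514
Z_in = Z_0·(Z_L + jZ_0·tanβl)/(Z_0 + jZ_L·tanβl) = 76.6 + j105 Ω
Γ_s = (Z_in − Z_s)/(Z_in + Z_s) = (26.6 + j105)/(127 + j105), |Γ_s| = 0.659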